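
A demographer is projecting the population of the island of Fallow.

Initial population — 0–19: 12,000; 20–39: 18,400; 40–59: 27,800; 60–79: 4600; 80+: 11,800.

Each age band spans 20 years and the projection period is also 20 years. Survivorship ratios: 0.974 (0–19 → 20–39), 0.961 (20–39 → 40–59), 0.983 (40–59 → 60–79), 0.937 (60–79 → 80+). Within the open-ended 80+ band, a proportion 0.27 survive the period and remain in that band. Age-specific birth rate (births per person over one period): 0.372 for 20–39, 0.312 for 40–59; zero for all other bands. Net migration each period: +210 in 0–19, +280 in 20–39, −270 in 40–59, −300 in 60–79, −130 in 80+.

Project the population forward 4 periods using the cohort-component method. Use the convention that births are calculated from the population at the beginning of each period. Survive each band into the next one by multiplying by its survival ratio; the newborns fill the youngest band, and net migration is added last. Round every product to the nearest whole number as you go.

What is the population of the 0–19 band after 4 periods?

Numbering the groups 1..5 from youngest to oldest:
Period 1.
Births: 18400 * 0.372 = 6845  |  27800 * 0.312 = 8674 → total 15519
Group 2: 12000 * 0.974 = 11688
Group 3: 18400 * 0.961 = 17682
Group 4: 27800 * 0.983 = 27327
Group 5: 4600 * 0.937 + 11800 * 0.27 = 4310 + 3186 = 7496
Net migration: Group 1 + 210 → 15729; Group 2 + 280 → 11968; Group 3 − 270 → 17412; Group 4 − 300 → 27027; Group 5 − 130 → 7366
Giving 15729 / 11968 / 17412 / 27027 / 7366.
Period 2.
Births: 11968 * 0.372 = 4452  |  17412 * 0.312 = 5433 → total 9885
Group 2: 15729 * 0.974 = 15320
Group 3: 11968 * 0.961 = 11501
Group 4: 17412 * 0.983 = 17116
Group 5: 27027 * 0.937 + 7366 * 0.27 = 25324 + 1989 = 27313
Net migration: Group 1 + 210 → 10095; Group 2 + 280 → 15600; Group 3 − 270 → 11231; Group 4 − 300 → 16816; Group 5 − 130 → 27183
Giving 10095 / 15600 / 11231 / 16816 / 27183.
Period 3.
Births: 15600 * 0.372 = 5803  |  11231 * 0.312 = 3504 → total 9307
Group 2: 10095 * 0.974 = 9833
Group 3: 15600 * 0.961 = 14992
Group 4: 11231 * 0.983 = 11040
Group 5: 16816 * 0.937 + 27183 * 0.27 = 15757 + 7339 = 23096
Net migration: Group 1 + 210 → 9517; Group 2 + 280 → 10113; Group 3 − 270 → 14722; Group 4 − 300 → 10740; Group 5 − 130 → 22966
Giving 9517 / 10113 / 14722 / 10740 / 22966.
Period 4.
Births: 10113 * 0.372 = 3762  |  14722 * 0.312 = 4593 → total 8355
Group 2: 9517 * 0.974 = 9270
Group 3: 10113 * 0.961 = 9719
Group 4: 14722 * 0.983 = 14472
Group 5: 10740 * 0.937 + 22966 * 0.27 = 10063 + 6201 = 16264
Net migration: Group 1 + 210 → 8565; Group 2 + 280 → 9550; Group 3 − 270 → 9449; Group 4 − 300 → 14172; Group 5 − 130 → 16134
Giving 8565 / 9550 / 9449 / 14172 / 16134.

8565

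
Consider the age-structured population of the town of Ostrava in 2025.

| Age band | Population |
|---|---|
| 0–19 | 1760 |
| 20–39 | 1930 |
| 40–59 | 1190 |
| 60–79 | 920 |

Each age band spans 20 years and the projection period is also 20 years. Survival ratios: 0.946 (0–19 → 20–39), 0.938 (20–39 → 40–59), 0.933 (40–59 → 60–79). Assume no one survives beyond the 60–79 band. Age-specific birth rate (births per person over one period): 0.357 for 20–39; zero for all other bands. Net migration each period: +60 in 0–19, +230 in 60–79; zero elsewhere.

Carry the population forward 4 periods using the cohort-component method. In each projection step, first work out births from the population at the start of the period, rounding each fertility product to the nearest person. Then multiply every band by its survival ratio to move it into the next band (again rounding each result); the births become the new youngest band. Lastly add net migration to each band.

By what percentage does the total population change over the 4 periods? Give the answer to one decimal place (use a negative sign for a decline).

-65.4

(Groups numbered youngest = 1 to oldest = 4.)
— Period 1 —
Births: 1930 × 0.357 = 689
Group 2: 1760 × 0.946 = 1665
Group 3: 1930 × 0.938 = 1810
Group 4: 1190 × 0.933 = 1110
Net migration: Group 1 + 60 → 749; Group 4 + 230 → 1340
Giving 749 / 1665 / 1810 / 1340.
— Period 2 —
Births: 1665 × 0.357 = 594
Group 2: 749 × 0.946 = 709
Group 3: 1665 × 0.938 = 1562
Group 4: 1810 × 0.933 = 1689
Net migration: Group 1 + 60 → 654; Group 4 + 230 → 1919
Giving 654 / 709 / 1562 / 1919.
— Period 3 —
Births: 709 × 0.357 = 253
Group 2: 654 × 0.946 = 619
Group 3: 709 × 0.938 = 665
Group 4: 1562 × 0.933 = 1457
Net migration: Group 1 + 60 → 313; Group 4 + 230 → 1687
Giving 313 / 619 / 665 / 1687.
— Period 4 —
Births: 619 × 0.357 = 221
Group 2: 313 × 0.946 = 296
Group 3: 619 × 0.938 = 581
Group 4: 665 × 0.933 = 620
Net migration: Group 1 + 60 → 281; Group 4 + 230 → 850
Giving 281 / 296 / 581 / 850.
Total: 5800 → 2008; change = -3792; percentage change = -65.4%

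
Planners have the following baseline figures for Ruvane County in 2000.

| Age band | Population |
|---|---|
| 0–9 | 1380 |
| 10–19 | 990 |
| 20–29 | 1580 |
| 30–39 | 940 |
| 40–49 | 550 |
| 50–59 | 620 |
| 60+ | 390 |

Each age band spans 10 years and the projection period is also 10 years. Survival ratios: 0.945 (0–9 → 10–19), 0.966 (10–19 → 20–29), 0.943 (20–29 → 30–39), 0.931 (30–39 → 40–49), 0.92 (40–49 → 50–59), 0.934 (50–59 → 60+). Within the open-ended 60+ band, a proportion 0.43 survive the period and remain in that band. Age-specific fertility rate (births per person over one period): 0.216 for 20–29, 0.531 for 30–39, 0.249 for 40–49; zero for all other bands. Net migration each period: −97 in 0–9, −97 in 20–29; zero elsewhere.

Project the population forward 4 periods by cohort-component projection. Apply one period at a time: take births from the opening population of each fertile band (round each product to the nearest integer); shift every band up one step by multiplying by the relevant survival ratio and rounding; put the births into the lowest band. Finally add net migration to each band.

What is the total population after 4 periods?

6655

(Bands numbered youngest = 1 to oldest = 7.)
Period 1:
Births: 1580 * 0.216 = 341, 940 * 0.531 = 499, 550 * 0.249 = 137 → 977
Band 2: 1380 * 0.945 = 1304
Band 3: 990 * 0.966 = 956
Band 4: 1580 * 0.943 = 1490
Band 5: 940 * 0.931 = 875
Band 6: 550 * 0.92 = 506
Band 7: 620 * 0.934 + 390 * 0.43 = 579 + 168 = 747
Net migration: Band 1 − 97 → 880; Band 3 − 97 → 859
Population now: 0–9=880, 10–19=1304, 20–29=859, 30–39=1490, 40–49=875, 50–59=506, 60+=747
Period 2:
Births: 859 * 0.216 = 186, 1490 * 0.531 = 791, 875 * 0.249 = 218 → 1195
Band 2: 880 * 0.945 = 832
Band 3: 1304 * 0.966 = 1260
Band 4: 859 * 0.943 = 810
Band 5: 1490 * 0.931 = 1387
Band 6: 875 * 0.92 = 805
Band 7: 506 * 0.934 + 747 * 0.43 = 473 + 321 = 794
Net migration: Band 1 − 97 → 1098; Band 3 − 97 → 1163
Population now: 0–9=1098, 10–19=832, 20–29=1163, 30–39=810, 40–49=1387, 50–59=805, 60+=794
Period 3:
Births: 1163 * 0.216 = 251, 810 * 0.531 = 430, 1387 * 0.249 = 345 → 1026
Band 2: 1098 * 0.945 = 1038
Band 3: 832 * 0.966 = 804
Band 4: 1163 * 0.943 = 1097
Band 5: 810 * 0.931 = 754
Band 6: 1387 * 0.92 = 1276
Band 7: 805 * 0.934 + 794 * 0.43 = 752 + 341 = 1093
Net migration: Band 1 − 97 → 929; Band 3 − 97 → 707
Population now: 0–9=929, 10–19=1038, 20–29=707, 30–39=1097, 40–49=754, 50–59=1276, 60+=1093
Period 4:
Births: 707 * 0.216 = 153, 1097 * 0.531 = 583, 754 * 0.249 = 188 → 924
Band 2: 929 * 0.945 = 878
Band 3: 1038 * 0.966 = 1003
Band 4: 707 * 0.943 = 667
Band 5: 1097 * 0.931 = 1021
Band 6: 754 * 0.92 = 694
Band 7: 1276 * 0.934 + 1093 * 0.43 = 1192 + 470 = 1662
Net migration: Band 1 − 97 → 827; Band 3 − 97 → 906
Population now: 0–9=827, 10–19=878, 20–29=906, 30–39=667, 40–49=1021, 50–59=694, 60+=1662
Total after period 4: 827 + 878 + 906 + 667 + 1021 + 694 + 1662 = 6655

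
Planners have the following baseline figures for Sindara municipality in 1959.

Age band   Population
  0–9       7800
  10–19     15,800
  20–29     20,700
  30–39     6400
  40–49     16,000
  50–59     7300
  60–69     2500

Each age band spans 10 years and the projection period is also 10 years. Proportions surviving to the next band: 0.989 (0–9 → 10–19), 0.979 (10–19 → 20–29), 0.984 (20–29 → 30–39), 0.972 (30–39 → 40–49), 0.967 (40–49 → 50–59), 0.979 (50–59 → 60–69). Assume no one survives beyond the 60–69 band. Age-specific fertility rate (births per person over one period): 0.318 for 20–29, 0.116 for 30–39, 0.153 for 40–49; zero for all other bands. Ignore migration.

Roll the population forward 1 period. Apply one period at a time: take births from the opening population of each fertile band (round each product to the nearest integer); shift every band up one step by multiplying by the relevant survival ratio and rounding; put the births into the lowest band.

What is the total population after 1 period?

Period 1:
Births: 20700 × 0.318 = 6583, 6400 × 0.116 = 742, 16000 × 0.153 = 2448 → 9773
10–19: 7800 × 0.989 = 7714
20–29: 15800 × 0.979 = 15468
30–39: 20700 × 0.984 = 20369
40–49: 6400 × 0.972 = 6221
50–59: 16000 × 0.967 = 15472
60–69: 7300 × 0.979 = 7147
End of period: [9773, 7714, 15468, 20369, 6221, 15472, 7147]
Total after period 1: 9773 + 7714 + 15468 + 20369 + 6221 + 15472 + 7147 = 82164

82164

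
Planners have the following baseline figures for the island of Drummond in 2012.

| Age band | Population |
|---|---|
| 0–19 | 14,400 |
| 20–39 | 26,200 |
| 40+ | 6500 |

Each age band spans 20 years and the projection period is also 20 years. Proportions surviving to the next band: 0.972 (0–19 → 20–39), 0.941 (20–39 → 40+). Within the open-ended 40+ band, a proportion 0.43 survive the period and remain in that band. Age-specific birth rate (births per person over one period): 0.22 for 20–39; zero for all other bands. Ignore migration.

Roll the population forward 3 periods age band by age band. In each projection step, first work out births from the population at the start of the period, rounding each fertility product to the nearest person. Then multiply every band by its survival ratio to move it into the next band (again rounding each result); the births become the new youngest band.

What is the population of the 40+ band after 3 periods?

After projecting period 1:
Births: 26200 * 0.22 = 5764
20–39: 14400 * 0.972 = 13997
40+: 26200 * 0.941 + 6500 * 0.43 = 24654 + 2795 = 27449
Population now: 0–19=5764, 20–39=13997, 40+=27449
After projecting period 2:
Births: 13997 * 0.22 = 3079
20–39: 5764 * 0.972 = 5603
40+: 13997 * 0.941 + 27449 * 0.43 = 13171 + 11803 = 24974
Population now: 0–19=3079, 20–39=5603, 40+=24974
After projecting period 3:
Births: 5603 * 0.22 = 1233
20–39: 3079 * 0.972 = 2993
40+: 5603 * 0.941 + 24974 * 0.43 = 5272 + 10739 = 16011
Population now: 0–19=1233, 20–39=2993, 40+=16011

16011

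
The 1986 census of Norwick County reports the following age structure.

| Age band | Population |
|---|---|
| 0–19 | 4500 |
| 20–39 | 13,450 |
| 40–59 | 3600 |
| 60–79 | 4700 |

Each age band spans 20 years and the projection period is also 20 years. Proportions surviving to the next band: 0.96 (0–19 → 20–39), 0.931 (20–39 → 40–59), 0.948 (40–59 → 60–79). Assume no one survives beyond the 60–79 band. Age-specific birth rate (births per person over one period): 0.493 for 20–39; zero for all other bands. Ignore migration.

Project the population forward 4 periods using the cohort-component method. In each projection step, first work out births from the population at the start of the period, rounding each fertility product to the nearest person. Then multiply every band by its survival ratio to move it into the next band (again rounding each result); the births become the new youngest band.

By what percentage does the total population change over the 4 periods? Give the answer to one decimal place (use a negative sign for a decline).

-56.0

Period 1.
Births: 13450 × 0.493 = 6631
20–39: 4500 × 0.96 = 4320
40–59: 13450 × 0.931 = 12522
60–79: 3600 × 0.948 = 3413
Giving 6631 / 4320 / 12522 / 3413.
Period 2.
Births: 4320 × 0.493 = 2130
20–39: 6631 × 0.96 = 6366
40–59: 4320 × 0.931 = 4022
60–79: 12522 × 0.948 = 11871
Giving 2130 / 6366 / 4022 / 11871.
Period 3.
Births: 6366 × 0.493 = 3138
20–39: 2130 × 0.96 = 2045
40–59: 6366 × 0.931 = 5927
60–79: 4022 × 0.948 = 3813
Giving 3138 / 2045 / 5927 / 3813.
Period 4.
Births: 2045 × 0.493 = 1008
20–39: 3138 × 0.96 = 3012
40–59: 2045 × 0.931 = 1904
60–79: 5927 × 0.948 = 5619
Giving 1008 / 3012 / 1904 / 5619.
Total: 26250 → 11543; change = -14707; percentage change = -56.0%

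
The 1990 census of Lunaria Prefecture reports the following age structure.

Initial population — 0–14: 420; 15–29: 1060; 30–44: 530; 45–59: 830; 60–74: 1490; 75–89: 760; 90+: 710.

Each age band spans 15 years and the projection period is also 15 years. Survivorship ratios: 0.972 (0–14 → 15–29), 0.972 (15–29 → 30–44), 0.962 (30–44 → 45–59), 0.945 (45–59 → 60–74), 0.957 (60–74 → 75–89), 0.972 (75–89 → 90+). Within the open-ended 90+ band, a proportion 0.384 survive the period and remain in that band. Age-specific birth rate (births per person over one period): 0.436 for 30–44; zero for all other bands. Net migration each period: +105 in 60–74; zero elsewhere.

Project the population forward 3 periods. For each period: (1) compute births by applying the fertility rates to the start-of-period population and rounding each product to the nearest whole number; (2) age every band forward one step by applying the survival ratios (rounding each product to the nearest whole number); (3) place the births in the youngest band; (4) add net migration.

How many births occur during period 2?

449

(Bands numbered youngest = 1 to oldest = 7.)
Period 1.
Births: 530 * 0.436 = 231
Band 2: 420 * 0.972 = 408
Band 3: 1060 * 0.972 = 1030
Band 4: 530 * 0.962 = 510
Band 5: 830 * 0.945 = 784
Band 6: 1490 * 0.957 = 1426
Band 7: 760 * 0.972 + 710 * 0.384 = 739 + 273 = 1012
Net migration: Band 5 + 105 → 889
Population now: 0–14=231, 15–29=408, 30–44=1030, 45–59=510, 60–74=889, 75–89=1426, 90+=1012
Period 2.
Births: 1030 * 0.436 = 449
Band 2: 231 * 0.972 = 225
Band 3: 408 * 0.972 = 397
Band 4: 1030 * 0.962 = 991
Band 5: 510 * 0.945 = 482
Band 6: 889 * 0.957 = 851
Band 7: 1426 * 0.972 + 1012 * 0.384 = 1386 + 389 = 1775
Net migration: Band 5 + 105 → 587
Population now: 0–14=449, 15–29=225, 30–44=397, 45–59=991, 60–74=587, 75–89=851, 90+=1775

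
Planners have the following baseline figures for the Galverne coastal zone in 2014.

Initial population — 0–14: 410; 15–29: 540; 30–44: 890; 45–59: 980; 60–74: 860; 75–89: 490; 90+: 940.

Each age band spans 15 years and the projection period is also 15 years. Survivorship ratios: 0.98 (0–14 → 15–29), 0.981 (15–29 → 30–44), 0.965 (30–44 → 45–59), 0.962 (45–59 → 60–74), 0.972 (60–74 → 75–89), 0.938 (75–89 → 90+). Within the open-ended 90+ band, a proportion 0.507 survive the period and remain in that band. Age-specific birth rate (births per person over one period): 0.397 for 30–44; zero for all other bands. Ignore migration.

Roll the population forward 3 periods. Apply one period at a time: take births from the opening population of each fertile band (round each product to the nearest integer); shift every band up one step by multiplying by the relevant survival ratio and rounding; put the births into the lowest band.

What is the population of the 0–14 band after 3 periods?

(Groups numbered youngest = 1 to oldest = 7.)
— Period 1 —
Births: 890 × 0.397 = 353
Group 2: 410 × 0.98 = 402
Group 3: 540 × 0.981 = 530
Group 4: 890 × 0.965 = 859
Group 5: 980 × 0.962 = 943
Group 6: 860 × 0.972 = 836
Group 7: 490 × 0.938 + 940 × 0.507 = 460 + 477 = 937
Giving 353 / 402 / 530 / 859 / 943 / 836 / 937.
— Period 2 —
Births: 530 × 0.397 = 210
Group 2: 353 × 0.98 = 346
Group 3: 402 × 0.981 = 394
Group 4: 530 × 0.965 = 511
Group 5: 859 × 0.962 = 826
Group 6: 943 × 0.972 = 917
Group 7: 836 × 0.938 + 937 × 0.507 = 784 + 475 = 1259
Giving 210 / 346 / 394 / 511 / 826 / 917 / 1259.
— Period 3 —
Births: 394 × 0.397 = 156
Group 2: 210 × 0.98 = 206
Group 3: 346 × 0.981 = 339
Group 4: 394 × 0.965 = 380
Group 5: 511 × 0.962 = 492
Group 6: 826 × 0.972 = 803
Group 7: 917 × 0.938 + 1259 × 0.507 = 860 + 638 = 1498
Giving 156 / 206 / 339 / 380 / 492 / 803 / 1498.

156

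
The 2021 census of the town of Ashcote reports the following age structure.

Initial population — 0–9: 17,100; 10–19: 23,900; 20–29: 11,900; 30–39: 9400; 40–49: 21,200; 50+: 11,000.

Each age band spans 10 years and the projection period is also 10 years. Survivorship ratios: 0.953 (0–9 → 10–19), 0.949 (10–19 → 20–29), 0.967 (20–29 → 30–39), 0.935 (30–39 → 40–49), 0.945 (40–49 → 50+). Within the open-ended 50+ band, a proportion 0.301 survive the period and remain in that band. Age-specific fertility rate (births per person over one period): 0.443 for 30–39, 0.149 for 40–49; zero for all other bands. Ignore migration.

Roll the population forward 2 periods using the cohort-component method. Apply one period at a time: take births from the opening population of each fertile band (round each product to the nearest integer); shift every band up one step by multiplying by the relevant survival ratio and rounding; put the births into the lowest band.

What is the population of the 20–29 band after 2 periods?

15465

(Bands numbered youngest = 1 to oldest = 6.)
[period 1]
Births: 9400 * 0.443 = 4164, 21200 * 0.149 = 3159 → total 7323
Band 2: 17100 * 0.953 = 16296
Band 3: 23900 * 0.949 = 22681
Band 4: 11900 * 0.967 = 11507
Band 5: 9400 * 0.935 = 8789
Band 6: 21200 * 0.945 + 11000 * 0.301 = 20034 + 3311 = 23345
End of period: [7323, 16296, 22681, 11507, 8789, 23345]
[period 2]
Births: 11507 * 0.443 = 5098, 8789 * 0.149 = 1310 → total 6408
Band 2: 7323 * 0.953 = 6979
Band 3: 16296 * 0.949 = 15465
Band 4: 22681 * 0.967 = 21933
Band 5: 11507 * 0.935 = 10759
Band 6: 8789 * 0.945 + 23345 * 0.301 = 8306 + 7027 = 15333
End of period: [6408, 6979, 15465, 21933, 10759, 15333]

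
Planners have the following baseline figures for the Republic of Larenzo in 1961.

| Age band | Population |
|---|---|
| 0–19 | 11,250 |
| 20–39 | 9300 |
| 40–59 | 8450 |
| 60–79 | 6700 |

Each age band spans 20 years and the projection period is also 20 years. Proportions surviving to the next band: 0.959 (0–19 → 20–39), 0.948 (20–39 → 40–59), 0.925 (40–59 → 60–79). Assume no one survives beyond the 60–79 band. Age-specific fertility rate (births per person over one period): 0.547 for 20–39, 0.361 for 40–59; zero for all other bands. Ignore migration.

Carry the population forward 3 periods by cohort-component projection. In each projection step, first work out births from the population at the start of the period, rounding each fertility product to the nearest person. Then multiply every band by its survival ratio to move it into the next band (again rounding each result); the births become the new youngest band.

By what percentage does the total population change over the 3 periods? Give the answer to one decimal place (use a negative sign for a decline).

(Groups numbered youngest = 1 to oldest = 4.)
Period 1.
Births: 9300 × 0.547 = 5087, 8450 × 0.361 = 3050 — total 8137
Group 2: 11250 × 0.959 = 10789
Group 3: 9300 × 0.948 = 8816
Group 4: 8450 × 0.925 = 7816
End of period: [8137, 10789, 8816, 7816]
Period 2.
Births: 10789 × 0.547 = 5902, 8816 × 0.361 = 3183 — total 9085
Group 2: 8137 × 0.959 = 7803
Group 3: 10789 × 0.948 = 10228
Group 4: 8816 × 0.925 = 8155
End of period: [9085, 7803, 10228, 8155]
Period 3.
Births: 7803 × 0.547 = 4268, 10228 × 0.361 = 3692 — total 7960
Group 2: 9085 × 0.959 = 8713
Group 3: 7803 × 0.948 = 7397
Group 4: 10228 × 0.925 = 9461
End of period: [7960, 8713, 7397, 9461]
Total: 35700 → 33531; change = -2169; percentage change = -6.1%

-6.1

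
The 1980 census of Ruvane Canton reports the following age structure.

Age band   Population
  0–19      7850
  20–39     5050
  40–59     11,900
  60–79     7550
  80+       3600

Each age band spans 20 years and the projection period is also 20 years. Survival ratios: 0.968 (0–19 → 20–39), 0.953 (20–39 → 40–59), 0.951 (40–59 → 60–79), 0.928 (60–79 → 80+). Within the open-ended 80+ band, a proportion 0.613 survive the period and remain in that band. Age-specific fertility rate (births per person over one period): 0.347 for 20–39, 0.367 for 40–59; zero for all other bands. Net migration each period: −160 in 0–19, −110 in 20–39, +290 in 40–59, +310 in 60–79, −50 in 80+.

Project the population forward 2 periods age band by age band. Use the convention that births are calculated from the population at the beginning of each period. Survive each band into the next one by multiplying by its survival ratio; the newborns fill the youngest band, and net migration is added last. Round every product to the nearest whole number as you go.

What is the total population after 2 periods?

(Bands numbered youngest = 1 to oldest = 5.)
Period 1:
Births: 5050 × 0.347 = 1752 ; 11900 × 0.367 = 4367 ⇒ total 6119
Band 2: 7850 × 0.968 = 7599
Band 3: 5050 × 0.953 = 4813
Band 4: 11900 × 0.951 = 11317
Band 5: 7550 × 0.928 + 3600 × 0.613 = 7006 + 2207 = 9213
Net migration: Band 1 − 160 → 5959; Band 2 − 110 → 7489; Band 3 + 290 → 5103; Band 4 + 310 → 11627; Band 5 − 50 → 9163
→ [5959, 7489, 5103, 11627, 9163]
Period 2:
Births: 7489 × 0.347 = 2599 ; 5103 × 0.367 = 1873 ⇒ total 4472
Band 2: 5959 × 0.968 = 5768
Band 3: 7489 × 0.953 = 7137
Band 4: 5103 × 0.951 = 4853
Band 5: 11627 × 0.928 + 9163 × 0.613 = 10790 + 5617 = 16407
Net migration: Band 1 − 160 → 4312; Band 2 − 110 → 5658; Band 3 + 290 → 7427; Band 4 + 310 → 5163; Band 5 − 50 → 16357
→ [4312, 5658, 7427, 5163, 16357]
Total after period 2: 4312 + 5658 + 7427 + 5163 + 16357 = 38917

38917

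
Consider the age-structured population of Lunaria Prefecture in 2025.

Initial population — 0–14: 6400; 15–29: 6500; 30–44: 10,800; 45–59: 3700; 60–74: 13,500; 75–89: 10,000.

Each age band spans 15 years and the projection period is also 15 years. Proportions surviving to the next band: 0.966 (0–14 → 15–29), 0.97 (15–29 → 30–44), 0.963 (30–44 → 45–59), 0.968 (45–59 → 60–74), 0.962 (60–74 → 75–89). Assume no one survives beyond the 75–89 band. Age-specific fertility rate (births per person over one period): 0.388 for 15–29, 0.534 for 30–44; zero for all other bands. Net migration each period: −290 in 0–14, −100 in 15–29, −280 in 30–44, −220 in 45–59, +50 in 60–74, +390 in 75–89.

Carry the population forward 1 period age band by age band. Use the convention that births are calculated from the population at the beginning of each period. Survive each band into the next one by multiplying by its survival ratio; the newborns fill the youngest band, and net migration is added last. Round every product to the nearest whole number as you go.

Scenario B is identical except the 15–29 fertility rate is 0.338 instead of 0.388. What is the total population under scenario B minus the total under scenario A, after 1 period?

-325

Let band 1 be 0–14 through band 6 = 75–89.
Period 1.
Births: 6500 * 0.388 = 2522 ; 10800 * 0.534 = 5767 → total 8289
Band 2: 6400 * 0.966 = 6182
Band 3: 6500 * 0.97 = 6305
Band 4: 10800 * 0.963 = 10400
Band 5: 3700 * 0.968 = 3582
Band 6: 13500 * 0.962 = 12987
Net migration: Band 1 − 290 → 7999; Band 2 − 100 → 6082; Band 3 − 280 → 6025; Band 4 − 220 → 10180; Band 5 + 50 → 3632; Band 6 + 390 → 13377
End of period: [7999, 6082, 6025, 10180, 3632, 13377]
Scenario A total after 1 period: 47295
Scenario B projection —
Period 1.
Births: 6500 * 0.338 = 2197 ; 10800 * 0.534 = 5767 → total 7964
Band 2: 6400 * 0.966 = 6182
Band 3: 6500 * 0.97 = 6305
Band 4: 10800 * 0.963 = 10400
Band 5: 3700 * 0.968 = 3582
Band 6: 13500 * 0.962 = 12987
Net migration: Band 1 − 290 → 7674; Band 2 − 100 → 6082; Band 3 − 280 → 6025; Band 4 − 220 → 10180; Band 5 + 50 → 3632; Band 6 + 390 → 13377
End of period: [7674, 6082, 6025, 10180, 3632, 13377]
Scenario B total after 1 period: 46970
Difference B − A = 46970 − 47295 = -325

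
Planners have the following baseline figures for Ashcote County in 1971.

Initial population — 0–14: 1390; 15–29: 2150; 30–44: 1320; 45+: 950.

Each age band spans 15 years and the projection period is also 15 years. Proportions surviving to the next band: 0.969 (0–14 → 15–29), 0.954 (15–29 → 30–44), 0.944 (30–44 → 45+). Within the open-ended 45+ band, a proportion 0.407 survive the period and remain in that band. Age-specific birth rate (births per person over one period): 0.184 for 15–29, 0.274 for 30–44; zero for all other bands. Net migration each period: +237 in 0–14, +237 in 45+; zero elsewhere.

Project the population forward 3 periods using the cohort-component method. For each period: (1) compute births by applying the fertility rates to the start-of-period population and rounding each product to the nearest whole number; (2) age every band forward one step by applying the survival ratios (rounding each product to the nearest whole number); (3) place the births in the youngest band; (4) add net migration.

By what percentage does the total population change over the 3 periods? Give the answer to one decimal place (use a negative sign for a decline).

-8.0

Let band 1 be 0–14 through band 4 = 45+.
Period 1:
Births: 2150 * 0.184 = 396 ; 1320 * 0.274 = 362 — total 758
Band 2: 1390 * 0.969 = 1347
Band 3: 2150 * 0.954 = 2051
Band 4: 1320 * 0.944 + 950 * 0.407 = 1246 + 387 = 1633
Net migration: Band 1 + 237 → 995; Band 4 + 237 → 1870
End of period: [995, 1347, 2051, 1870]
Period 2:
Births: 1347 * 0.184 = 248 ; 2051 * 0.274 = 562 — total 810
Band 2: 995 * 0.969 = 964
Band 3: 1347 * 0.954 = 1285
Band 4: 2051 * 0.944 + 1870 * 0.407 = 1936 + 761 = 2697
Net migration: Band 1 + 237 → 1047; Band 4 + 237 → 2934
End of period: [1047, 964, 1285, 2934]
Period 3:
Births: 964 * 0.184 = 177 ; 1285 * 0.274 = 352 — total 529
Band 2: 1047 * 0.969 = 1015
Band 3: 964 * 0.954 = 920
Band 4: 1285 * 0.944 + 2934 * 0.407 = 1213 + 1194 = 2407
Net migration: Band 1 + 237 → 766; Band 4 + 237 → 2644
End of period: [766, 1015, 920, 2644]
Total: 5810 → 5345; change = -465; percentage change = -8.0%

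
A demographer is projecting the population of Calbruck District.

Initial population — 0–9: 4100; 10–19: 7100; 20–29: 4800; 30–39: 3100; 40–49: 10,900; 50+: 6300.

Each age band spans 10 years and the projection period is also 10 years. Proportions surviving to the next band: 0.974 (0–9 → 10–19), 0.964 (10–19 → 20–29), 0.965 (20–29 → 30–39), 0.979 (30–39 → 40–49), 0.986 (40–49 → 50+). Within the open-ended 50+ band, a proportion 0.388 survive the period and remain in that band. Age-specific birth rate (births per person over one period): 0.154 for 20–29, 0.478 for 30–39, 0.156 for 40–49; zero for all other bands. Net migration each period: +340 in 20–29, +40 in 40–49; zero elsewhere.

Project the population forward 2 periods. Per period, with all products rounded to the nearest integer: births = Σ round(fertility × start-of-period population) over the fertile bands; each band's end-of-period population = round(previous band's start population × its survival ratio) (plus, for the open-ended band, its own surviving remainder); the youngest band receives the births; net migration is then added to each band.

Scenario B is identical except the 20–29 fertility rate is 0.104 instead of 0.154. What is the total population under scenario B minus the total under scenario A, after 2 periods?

-593

Period 1.
Births: 4800 * 0.154 = 739 ; 3100 * 0.478 = 1482 ; 10900 * 0.156 = 1700 ⇒ total 3921
10–19: 4100 * 0.974 = 3993
20–29: 7100 * 0.964 = 6844
30–39: 4800 * 0.965 = 4632
40–49: 3100 * 0.979 = 3035
50+: 10900 * 0.986 + 6300 * 0.388 = 10747 + 2444 = 13191
Net migration: 20–29 + 340 → 7184; 40–49 + 40 → 3075
Giving 3921 / 3993 / 7184 / 4632 / 3075 / 13191.
Period 2.
Births: 7184 * 0.154 = 1106 ; 4632 * 0.478 = 2214 ; 3075 * 0.156 = 480 ⇒ total 3800
10–19: 3921 * 0.974 = 3819
20–29: 3993 * 0.964 = 3849
30–39: 7184 * 0.965 = 6933
40–49: 4632 * 0.979 = 4535
50+: 3075 * 0.986 + 13191 * 0.388 = 3032 + 5118 = 8150
Net migration: 20–29 + 340 → 4189; 40–49 + 40 → 4575
Giving 3800 / 3819 / 4189 / 6933 / 4575 / 8150.
Scenario A total after 2 periods: 31466
Scenario B projection —
Period 1.
Births: 4800 * 0.104 = 499 ; 3100 * 0.478 = 1482 ; 10900 * 0.156 = 1700 ⇒ total 3681
10–19: 4100 * 0.974 = 3993
20–29: 7100 * 0.964 = 6844
30–39: 4800 * 0.965 = 4632
40–49: 3100 * 0.979 = 3035
50+: 10900 * 0.986 + 6300 * 0.388 = 10747 + 2444 = 13191
Net migration: 20–29 + 340 → 7184; 40–49 + 40 → 3075
Giving 3681 / 3993 / 7184 / 4632 / 3075 / 13191.
Period 2.
Births: 7184 * 0.104 = 747 ; 4632 * 0.478 = 2214 ; 3075 * 0.156 = 480 ⇒ total 3441
10–19: 3681 * 0.974 = 3585
20–29: 3993 * 0.964 = 3849
30–39: 7184 * 0.965 = 6933
40–49: 4632 * 0.979 = 4535
50+: 3075 * 0.986 + 13191 * 0.388 = 3032 + 5118 = 8150
Net migration: 20–29 + 340 → 4189; 40–49 + 40 → 4575
Giving 3441 / 3585 / 4189 / 6933 / 4575 / 8150.
Scenario B total after 2 periods: 30873
Difference B − A = 30873 − 31466 = -593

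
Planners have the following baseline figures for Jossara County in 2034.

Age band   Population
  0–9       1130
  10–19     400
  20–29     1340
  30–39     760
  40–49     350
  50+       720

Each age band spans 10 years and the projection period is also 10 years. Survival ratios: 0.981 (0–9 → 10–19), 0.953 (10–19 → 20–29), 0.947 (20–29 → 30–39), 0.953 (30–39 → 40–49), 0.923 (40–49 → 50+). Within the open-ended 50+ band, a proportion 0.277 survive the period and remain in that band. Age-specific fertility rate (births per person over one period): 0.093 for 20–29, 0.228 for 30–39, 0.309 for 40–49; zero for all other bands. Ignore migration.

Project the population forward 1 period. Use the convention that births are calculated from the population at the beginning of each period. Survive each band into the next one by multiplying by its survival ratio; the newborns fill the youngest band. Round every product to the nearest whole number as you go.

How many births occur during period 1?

406

Let band 1 be 0–9 through band 6 = 50+.
Period 1:
Births: 1340 × 0.093 = 125  |  760 × 0.228 = 173  |  350 × 0.309 = 108 ⇒ total 406
Band 2: 1130 × 0.981 = 1109
Band 3: 400 × 0.953 = 381
Band 4: 1340 × 0.947 = 1269
Band 5: 760 × 0.953 = 724
Band 6: 350 × 0.923 + 720 × 0.277 = 323 + 199 = 522
Population now: 0–9=406, 10–19=1109, 20–29=381, 30–39=1269, 40–49=724, 50+=522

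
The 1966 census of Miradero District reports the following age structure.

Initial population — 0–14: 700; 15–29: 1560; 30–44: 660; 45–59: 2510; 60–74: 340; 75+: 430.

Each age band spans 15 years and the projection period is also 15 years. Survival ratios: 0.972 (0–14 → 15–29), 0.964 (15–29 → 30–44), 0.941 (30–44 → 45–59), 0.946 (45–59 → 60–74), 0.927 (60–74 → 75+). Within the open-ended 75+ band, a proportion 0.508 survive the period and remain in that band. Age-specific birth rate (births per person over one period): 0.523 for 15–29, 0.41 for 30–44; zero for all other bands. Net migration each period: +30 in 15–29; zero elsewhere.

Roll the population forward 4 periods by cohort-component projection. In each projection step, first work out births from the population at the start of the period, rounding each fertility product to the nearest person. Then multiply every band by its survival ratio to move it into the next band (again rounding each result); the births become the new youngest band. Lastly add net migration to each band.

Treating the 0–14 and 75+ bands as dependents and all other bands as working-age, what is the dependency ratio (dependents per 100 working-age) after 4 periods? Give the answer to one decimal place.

Numbering the bands 1..6 from youngest to oldest:
— Period 1 —
Births: 1560 × 0.523 = 816  |  660 × 0.41 = 271 → total 1087
Band 2: 700 × 0.972 = 680
Band 3: 1560 × 0.964 = 1504
Band 4: 660 × 0.941 = 621
Band 5: 2510 × 0.946 = 2374
Band 6: 340 × 0.927 + 430 × 0.508 = 315 + 218 = 533
Net migration: Band 2 + 30 → 710
End of period: [1087, 710, 1504, 621, 2374, 533]
— Period 2 —
Births: 710 × 0.523 = 371  |  1504 × 0.41 = 617 → total 988
Band 2: 1087 × 0.972 = 1057
Band 3: 710 × 0.964 = 684
Band 4: 1504 × 0.941 = 1415
Band 5: 621 × 0.946 = 587
Band 6: 2374 × 0.927 + 533 × 0.508 = 2201 + 271 = 2472
Net migration: Band 2 + 30 → 1087
End of period: [988, 1087, 684, 1415, 587, 2472]
— Period 3 —
Births: 1087 × 0.523 = 569  |  684 × 0.41 = 280 → total 849
Band 2: 988 × 0.972 = 960
Band 3: 1087 × 0.964 = 1048
Band 4: 684 × 0.941 = 644
Band 5: 1415 × 0.946 = 1339
Band 6: 587 × 0.927 + 2472 × 0.508 = 544 + 1256 = 1800
Net migration: Band 2 + 30 → 990
End of period: [849, 990, 1048, 644, 1339, 1800]
— Period 4 —
Births: 990 × 0.523 = 518  |  1048 × 0.41 = 430 → total 948
Band 2: 849 × 0.972 = 825
Band 3: 990 × 0.964 = 954
Band 4: 1048 × 0.941 = 986
Band 5: 644 × 0.946 = 609
Band 6: 1339 × 0.927 + 1800 × 0.508 = 1241 + 914 = 2155
Net migration: Band 2 + 30 → 855
End of period: [948, 855, 954, 986, 609, 2155]
Dependents (band 0–14 + band 75+) = 948 + 2155 = 3103; working-age = 3404; ratio = 3103/3404 × 100 = 91.2

91.2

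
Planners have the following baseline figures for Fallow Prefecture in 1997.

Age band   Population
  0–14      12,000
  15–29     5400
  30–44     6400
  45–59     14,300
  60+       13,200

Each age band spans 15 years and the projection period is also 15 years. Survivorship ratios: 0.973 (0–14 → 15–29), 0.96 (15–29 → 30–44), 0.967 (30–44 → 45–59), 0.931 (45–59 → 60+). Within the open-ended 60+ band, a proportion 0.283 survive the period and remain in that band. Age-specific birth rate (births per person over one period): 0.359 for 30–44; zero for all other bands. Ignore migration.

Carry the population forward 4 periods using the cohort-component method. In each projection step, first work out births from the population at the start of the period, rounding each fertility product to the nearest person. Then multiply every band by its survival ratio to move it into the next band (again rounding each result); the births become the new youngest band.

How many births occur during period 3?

4024

After projecting period 1:
Births: 6400 * 0.359 = 2298
15–29: 12000 * 0.973 = 11676
30–44: 5400 * 0.96 = 5184
45–59: 6400 * 0.967 = 6189
60+: 14300 * 0.931 + 13200 * 0.283 = 13313 + 3736 = 17049
Giving 2298 / 11676 / 5184 / 6189 / 17049.
After projecting period 2:
Births: 5184 * 0.359 = 1861
15–29: 2298 * 0.973 = 2236
30–44: 11676 * 0.96 = 11209
45–59: 5184 * 0.967 = 5013
60+: 6189 * 0.931 + 17049 * 0.283 = 5762 + 4825 = 10587
Giving 1861 / 2236 / 11209 / 5013 / 10587.
After projecting period 3:
Births: 11209 * 0.359 = 4024
15–29: 1861 * 0.973 = 1811
30–44: 2236 * 0.96 = 2147
45–59: 11209 * 0.967 = 10839
60+: 5013 * 0.931 + 10587 * 0.283 = 4667 + 2996 = 7663
Giving 4024 / 1811 / 2147 / 10839 / 7663.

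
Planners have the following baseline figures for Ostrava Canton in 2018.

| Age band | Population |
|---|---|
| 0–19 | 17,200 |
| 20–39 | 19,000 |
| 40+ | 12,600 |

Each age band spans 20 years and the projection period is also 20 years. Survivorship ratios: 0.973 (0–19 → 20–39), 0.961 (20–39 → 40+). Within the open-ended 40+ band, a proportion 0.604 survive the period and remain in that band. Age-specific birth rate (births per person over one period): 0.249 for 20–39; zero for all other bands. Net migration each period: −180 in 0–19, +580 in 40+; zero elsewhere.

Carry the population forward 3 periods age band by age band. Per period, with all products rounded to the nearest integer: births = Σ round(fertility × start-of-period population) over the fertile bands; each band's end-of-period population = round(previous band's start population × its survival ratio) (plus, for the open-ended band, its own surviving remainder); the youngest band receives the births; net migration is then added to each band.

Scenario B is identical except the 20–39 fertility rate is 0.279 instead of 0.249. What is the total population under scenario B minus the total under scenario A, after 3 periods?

Period 1.
Births: 19000 × 0.249 = 4731
20–39: 17200 × 0.973 = 16736
40+: 19000 × 0.961 + 12600 × 0.604 = 18259 + 7610 = 25869
Net migration: 0–19 − 180 → 4551; 40+ + 580 → 26449
→ [4551, 16736, 26449]
Period 2.
Births: 16736 × 0.249 = 4167
20–39: 4551 × 0.973 = 4428
40+: 16736 × 0.961 + 26449 × 0.604 = 16083 + 15975 = 32058
Net migration: 0–19 − 180 → 3987; 40+ + 580 → 32638
→ [3987, 4428, 32638]
Period 3.
Births: 4428 × 0.249 = 1103
20–39: 3987 × 0.973 = 3879
40+: 4428 × 0.961 + 32638 × 0.604 = 4255 + 19713 = 23968
Net migration: 0–19 − 180 → 923; 40+ + 580 → 24548
→ [923, 3879, 24548]
Scenario A total after 3 periods: 29350
Scenario B projection —
Period 1.
Births: 19000 × 0.279 = 5301
20–39: 17200 × 0.973 = 16736
40+: 19000 × 0.961 + 12600 × 0.604 = 18259 + 7610 = 25869
Net migration: 0–19 − 180 → 5121; 40+ + 580 → 26449
→ [5121, 16736, 26449]
Period 2.
Births: 16736 × 0.279 = 4669
20–39: 5121 × 0.973 = 4983
40+: 16736 × 0.961 + 26449 × 0.604 = 16083 + 15975 = 32058
Net migration: 0–19 − 180 → 4489; 40+ + 580 → 32638
→ [4489, 4983, 32638]
Period 3.
Births: 4983 × 0.279 = 1390
20–39: 4489 × 0.973 = 4368
40+: 4983 × 0.961 + 32638 × 0.604 = 4789 + 19713 = 24502
Net migration: 0–19 − 180 → 1210; 40+ + 580 → 25082
→ [1210, 4368, 25082]
Scenario B total after 3 periods: 30660
Difference B − A = 30660 − 29350 = 1310

1310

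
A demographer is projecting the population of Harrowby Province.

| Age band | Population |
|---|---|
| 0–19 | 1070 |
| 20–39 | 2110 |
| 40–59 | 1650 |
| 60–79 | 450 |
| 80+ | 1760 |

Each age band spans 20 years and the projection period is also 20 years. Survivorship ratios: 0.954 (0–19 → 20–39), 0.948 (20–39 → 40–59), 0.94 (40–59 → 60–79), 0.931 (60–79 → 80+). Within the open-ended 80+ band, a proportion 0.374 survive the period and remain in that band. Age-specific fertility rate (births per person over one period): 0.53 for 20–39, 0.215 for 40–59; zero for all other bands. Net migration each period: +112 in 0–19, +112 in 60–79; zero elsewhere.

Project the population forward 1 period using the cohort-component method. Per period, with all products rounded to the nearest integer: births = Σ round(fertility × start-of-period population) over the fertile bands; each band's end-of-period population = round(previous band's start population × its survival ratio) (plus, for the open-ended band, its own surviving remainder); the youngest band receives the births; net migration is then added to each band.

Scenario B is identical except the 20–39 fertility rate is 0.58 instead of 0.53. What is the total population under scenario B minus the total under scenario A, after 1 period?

106

Let group 1 be 0–19 through group 5 = 80+.
Period 1.
Births: 2110 × 0.53 = 1118 ; 1650 × 0.215 = 355 — total 1473
Group 2: 1070 × 0.954 = 1021
Group 3: 2110 × 0.948 = 2000
Group 4: 1650 × 0.94 = 1551
Group 5: 450 × 0.931 + 1760 × 0.374 = 419 + 658 = 1077
Net migration: Group 1 + 112 → 1585; Group 4 + 112 → 1663
End of period: [1585, 1021, 2000, 1663, 1077]
Scenario A total after 1 period: 7346
Scenario B projection —
Period 1.
Births: 2110 × 0.58 = 1224 ; 1650 × 0.215 = 355 — total 1579
Group 2: 1070 × 0.954 = 1021
Group 3: 2110 × 0.948 = 2000
Group 4: 1650 × 0.94 = 1551
Group 5: 450 × 0.931 + 1760 × 0.374 = 419 + 658 = 1077
Net migration: Group 1 + 112 → 1691; Group 4 + 112 → 1663
End of period: [1691, 1021, 2000, 1663, 1077]
Scenario B total after 1 period: 7452
Difference B − A = 7452 − 7346 = 106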